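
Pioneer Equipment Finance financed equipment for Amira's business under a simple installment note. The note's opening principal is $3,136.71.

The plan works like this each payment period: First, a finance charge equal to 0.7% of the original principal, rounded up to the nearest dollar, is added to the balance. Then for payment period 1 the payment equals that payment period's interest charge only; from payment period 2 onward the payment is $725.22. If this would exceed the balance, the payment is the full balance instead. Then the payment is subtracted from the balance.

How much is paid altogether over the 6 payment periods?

$3,268.71

Payment period 1: $3,136.71 +$22.00 interest = $3,158.71; pay $22.00 → $3,136.71
Payment period 2: $3,136.71 +$22.00 interest = $3,158.71; pay $725.22 → $2,433.49
Payment period 3: $2,433.49 +$22.00 interest = $2,455.49; pay $725.22 → $1,730.27
Payment period 4: $1,730.27 +$22.00 interest = $1,752.27; pay $725.22 → $1,027.05
Payment period 5: $1,027.05 +$22.00 interest = $1,049.05; pay $725.22 → $323.83
Payment period 6: $323.83 +$22.00 interest = $345.83; pay $345.83 → $0.00
Total paid: $3,268.71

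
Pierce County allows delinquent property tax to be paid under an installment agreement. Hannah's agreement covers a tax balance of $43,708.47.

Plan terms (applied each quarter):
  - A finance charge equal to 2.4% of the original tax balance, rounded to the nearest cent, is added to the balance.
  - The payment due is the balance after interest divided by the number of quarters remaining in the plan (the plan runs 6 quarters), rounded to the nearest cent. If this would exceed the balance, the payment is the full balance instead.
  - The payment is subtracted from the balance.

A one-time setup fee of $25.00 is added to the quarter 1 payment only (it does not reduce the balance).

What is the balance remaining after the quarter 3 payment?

$23,794.88

Quarter 1: $43,708.47 +$1,049.00 interest = $44,757.47; pay $7,459.58 (+ $25.00 fee) → $37,297.89
Quarter 2: $37,297.89 +$1,049.00 interest = $38,346.89; pay $7,669.38 → $30,677.51
Quarter 3: $30,677.51 +$1,049.00 interest = $31,726.51; pay $7,931.63 → $23,794.88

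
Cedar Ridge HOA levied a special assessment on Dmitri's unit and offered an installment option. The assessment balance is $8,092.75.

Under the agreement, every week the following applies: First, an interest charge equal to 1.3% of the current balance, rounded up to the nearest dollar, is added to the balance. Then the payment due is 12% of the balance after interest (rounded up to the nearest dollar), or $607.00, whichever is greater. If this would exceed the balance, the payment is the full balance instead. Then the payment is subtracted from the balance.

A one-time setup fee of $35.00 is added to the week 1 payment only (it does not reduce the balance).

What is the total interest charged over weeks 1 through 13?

# | Opening | Interest | Payment | Fee | End bal
1 | $8,092.75 | $106.00 | $984.00 | $35.00 | $7,214.75
2 | $7,214.75 | $94.00 | $878.00 | — | $6,430.75
3 | $6,430.75 | $84.00 | $782.00 | — | $5,732.75
4 | $5,732.75 | $75.00 | $697.00 | — | $5,110.75
5 | $5,110.75 | $67.00 | $622.00 | — | $4,555.75
6 | $4,555.75 | $60.00 | $607.00 | — | $4,008.75
7 | $4,008.75 | $53.00 | $607.00 | — | $3,454.75
8 | $3,454.75 | $45.00 | $607.00 | — | $2,892.75
9 | $2,892.75 | $38.00 | $607.00 | — | $2,323.75
10 | $2,323.75 | $31.00 | $607.00 | — | $1,747.75
11 | $1,747.75 | $23.00 | $607.00 | — | $1,163.75
12 | $1,163.75 | $16.00 | $607.00 | — | $572.75
13 | $572.75 | $8.00 | $580.75 | — | $0.00
Total interest: $106.00 + $94.00 + $84.00 + $75.00 + $67.00 + $60.00 + $53.00 + $45.00 + $38.00 + $31.00 + $23.00 + $16.00 + $8.00 = $700.00

$700.00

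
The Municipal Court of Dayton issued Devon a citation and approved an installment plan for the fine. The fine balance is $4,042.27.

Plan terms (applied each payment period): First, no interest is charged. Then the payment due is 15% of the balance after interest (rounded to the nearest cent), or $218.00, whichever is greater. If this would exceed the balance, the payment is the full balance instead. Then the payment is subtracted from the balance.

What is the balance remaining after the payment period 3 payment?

$2,482.46

# | Opening | Payment | End bal
1 | $4,042.27 | $606.34 | $3,435.93
2 | $3,435.93 | $515.39 | $2,920.54
3 | $2,920.54 | $438.08 | $2,482.46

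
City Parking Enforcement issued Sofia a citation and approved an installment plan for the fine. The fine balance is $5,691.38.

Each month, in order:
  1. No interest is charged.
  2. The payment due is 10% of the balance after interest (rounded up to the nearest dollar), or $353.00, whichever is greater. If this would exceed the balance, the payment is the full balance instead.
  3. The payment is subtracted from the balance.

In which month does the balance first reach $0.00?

# | Opening | Payment | End bal
1 | $5,691.38 | $570.00 | $5,121.38
2 | $5,121.38 | $513.00 | $4,608.38
3 | $4,608.38 | $461.00 | $4,147.38
4 | $4,147.38 | $415.00 | $3,732.38
5 | $3,732.38 | $374.00 | $3,358.38
6 | $3,358.38 | $353.00 | $3,005.38
7 | $3,005.38 | $353.00 | $2,652.38
8 | $2,652.38 | $353.00 | $2,299.38
9 | $2,299.38 | $353.00 | $1,946.38
10 | $1,946.38 | $353.00 | $1,593.38
11 | $1,593.38 | $353.00 | $1,240.38
12 | $1,240.38 | $353.00 | $887.38
13 | $887.38 | $353.00 | $534.38
14 | $534.38 | $353.00 | $181.38
15 | $181.38 | $181.38 | $0.00
Balance reaches $0.00 in month 15.

15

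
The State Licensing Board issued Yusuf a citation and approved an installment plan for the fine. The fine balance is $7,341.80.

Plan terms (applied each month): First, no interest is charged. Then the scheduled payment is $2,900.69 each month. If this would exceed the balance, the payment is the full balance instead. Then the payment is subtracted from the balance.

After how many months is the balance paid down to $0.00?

3

Month 1: opening $7,341.80; payment $2,900.69; balance $4,441.11
Month 2: opening $4,441.11; payment $2,900.69; balance $1,540.42
Month 3: opening $1,540.42; payment $1,540.42; balance $0.00
Balance reaches $0.00 in month 3.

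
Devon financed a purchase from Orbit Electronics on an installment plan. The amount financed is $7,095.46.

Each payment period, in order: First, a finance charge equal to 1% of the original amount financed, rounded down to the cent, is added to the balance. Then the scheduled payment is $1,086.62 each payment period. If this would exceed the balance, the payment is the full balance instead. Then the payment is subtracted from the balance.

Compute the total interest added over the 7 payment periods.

# | Opening | Interest | Payment | End bal
1 | $7,095.46 | $70.95 | $1,086.62 | $6,079.79
2 | $6,079.79 | $70.95 | $1,086.62 | $5,064.12
3 | $5,064.12 | $70.95 | $1,086.62 | $4,048.45
4 | $4,048.45 | $70.95 | $1,086.62 | $3,032.78
5 | $3,032.78 | $70.95 | $1,086.62 | $2,017.11
6 | $2,017.11 | $70.95 | $1,086.62 | $1,001.44
7 | $1,001.44 | $70.95 | $1,072.39 | $0.00
Total interest: $70.95 + $70.95 + $70.95 + $70.95 + $70.95 + $70.95 + $70.95 = $496.65

$496.65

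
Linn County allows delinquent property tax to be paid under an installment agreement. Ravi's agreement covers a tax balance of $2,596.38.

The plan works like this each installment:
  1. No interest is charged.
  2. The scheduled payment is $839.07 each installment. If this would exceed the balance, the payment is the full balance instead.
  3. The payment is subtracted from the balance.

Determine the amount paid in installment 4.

# | Opening | Payment | End bal
1 | $2,596.38 | $839.07 | $1,757.31
2 | $1,757.31 | $839.07 | $918.24
3 | $918.24 | $839.07 | $79.17
4 | $79.17 | $79.17 | $0.00

$79.17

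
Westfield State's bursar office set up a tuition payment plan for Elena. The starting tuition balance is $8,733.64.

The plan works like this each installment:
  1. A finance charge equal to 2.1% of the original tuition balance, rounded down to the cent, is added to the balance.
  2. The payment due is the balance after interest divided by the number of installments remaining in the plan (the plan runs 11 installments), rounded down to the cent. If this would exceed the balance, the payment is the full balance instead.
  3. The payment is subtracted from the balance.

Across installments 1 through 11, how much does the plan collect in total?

$10,751.04

Installment 1: opening $8,733.64; interest $183.40 → $8,917.04; payment $810.64; balance $8,106.40
Installment 2: opening $8,106.40; interest $183.40 → $8,289.80; payment $828.98; balance $7,460.82
Installment 3: opening $7,460.82; interest $183.40 → $7,644.22; payment $849.35; balance $6,794.87
Installment 4: opening $6,794.87; interest $183.40 → $6,978.27; payment $872.28; balance $6,105.99
Installment 5: opening $6,105.99; interest $183.40 → $6,289.39; payment $898.48; balance $5,390.91
Installment 6: opening $5,390.91; interest $183.40 → $5,574.31; payment $929.05; balance $4,645.26
Installment 7: opening $4,645.26; interest $183.40 → $4,828.66; payment $965.73; balance $3,862.93
Installment 8: opening $3,862.93; interest $183.40 → $4,046.33; payment $1,011.58; balance $3,034.75
Installment 9: opening $3,034.75; interest $183.40 → $3,218.15; payment $1,072.71; balance $2,145.44
Installment 10: opening $2,145.44; interest $183.40 → $2,328.84; payment $1,164.42; balance $1,164.42
Installment 11: opening $1,164.42; interest $183.40 → $1,347.82; payment $1,347.82; balance $0.00
Total paid: $10,751.04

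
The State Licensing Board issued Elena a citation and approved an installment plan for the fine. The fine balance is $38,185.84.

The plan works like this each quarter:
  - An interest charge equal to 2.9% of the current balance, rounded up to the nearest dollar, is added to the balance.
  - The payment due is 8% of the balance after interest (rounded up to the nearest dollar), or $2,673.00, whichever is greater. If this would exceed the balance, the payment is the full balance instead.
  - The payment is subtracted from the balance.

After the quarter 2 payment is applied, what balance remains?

$34,222.84

# | Opening | Interest | Payment | End bal
1 | $38,185.84 | $1,108.00 | $3,144.00 | $36,149.84
2 | $36,149.84 | $1,049.00 | $2,976.00 | $34,222.84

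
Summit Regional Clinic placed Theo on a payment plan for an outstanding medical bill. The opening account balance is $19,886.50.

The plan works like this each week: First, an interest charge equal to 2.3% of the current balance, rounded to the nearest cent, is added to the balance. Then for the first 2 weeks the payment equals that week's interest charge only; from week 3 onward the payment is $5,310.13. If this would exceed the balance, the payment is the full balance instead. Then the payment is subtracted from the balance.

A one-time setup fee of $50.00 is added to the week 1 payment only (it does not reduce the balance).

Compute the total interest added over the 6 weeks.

$2,064.34

Week 1: $19,886.50 +$457.39 interest = $20,343.89; pay $457.39 (+ $50.00 fee) → $19,886.50
Week 2: $19,886.50 +$457.39 interest = $20,343.89; pay $457.39 → $19,886.50
Week 3: $19,886.50 +$457.39 interest = $20,343.89; pay $5,310.13 → $15,033.76
Week 4: $15,033.76 +$345.78 interest = $15,379.54; pay $5,310.13 → $10,069.41
Week 5: $10,069.41 +$231.60 interest = $10,301.01; pay $5,310.13 → $4,990.88
Week 6: $4,990.88 +$114.79 interest = $5,105.67; pay $5,105.67 → $0.00
Total interest: $457.39 + $457.39 + $457.39 + $345.78 + $231.60 + $114.79 = $2,064.34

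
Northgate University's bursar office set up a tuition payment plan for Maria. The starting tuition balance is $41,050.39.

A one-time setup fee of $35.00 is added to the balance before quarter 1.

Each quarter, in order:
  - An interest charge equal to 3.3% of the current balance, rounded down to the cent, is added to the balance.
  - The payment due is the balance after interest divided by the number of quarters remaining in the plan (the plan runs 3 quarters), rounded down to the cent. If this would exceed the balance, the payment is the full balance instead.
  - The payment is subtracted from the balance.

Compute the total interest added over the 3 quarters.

$2,771.76

Quarter 1: $41,085.39 +$1,355.81 interest = $42,441.20; pay $14,147.06 → $28,294.14
Quarter 2: $28,294.14 +$933.70 interest = $29,227.84; pay $14,613.92 → $14,613.92
Quarter 3: $14,613.92 +$482.25 interest = $15,096.17; pay $15,096.17 → $0.00
Total interest: $1,355.81 + $933.70 + $482.25 = $2,771.76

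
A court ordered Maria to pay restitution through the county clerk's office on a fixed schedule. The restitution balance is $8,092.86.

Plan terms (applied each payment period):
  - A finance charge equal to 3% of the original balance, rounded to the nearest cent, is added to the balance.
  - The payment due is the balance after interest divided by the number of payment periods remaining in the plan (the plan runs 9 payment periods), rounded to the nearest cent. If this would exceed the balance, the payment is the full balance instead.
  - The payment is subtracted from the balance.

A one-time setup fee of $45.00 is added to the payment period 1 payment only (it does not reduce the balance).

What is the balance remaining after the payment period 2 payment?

$6,695.73

Payment period 1: opening $8,092.86; interest $242.79 → $8,335.65; payment $926.18 (+ $45.00 fee); balance $7,409.47
Payment period 2: opening $7,409.47; interest $242.79 → $7,652.26; payment $956.53; balance $6,695.73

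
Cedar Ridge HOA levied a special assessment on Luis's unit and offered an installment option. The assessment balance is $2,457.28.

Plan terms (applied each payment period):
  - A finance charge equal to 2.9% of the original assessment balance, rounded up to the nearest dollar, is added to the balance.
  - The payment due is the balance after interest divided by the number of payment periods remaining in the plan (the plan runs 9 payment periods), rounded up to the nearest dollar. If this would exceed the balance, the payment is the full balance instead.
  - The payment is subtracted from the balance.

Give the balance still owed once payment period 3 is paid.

Payment period 1: opening $2,457.28; interest $72.00 → $2,529.28; payment $282.00; balance $2,247.28
Payment period 2: opening $2,247.28; interest $72.00 → $2,319.28; payment $290.00; balance $2,029.28
Payment period 3: opening $2,029.28; interest $72.00 → $2,101.28; payment $301.00; balance $1,800.28

$1,800.28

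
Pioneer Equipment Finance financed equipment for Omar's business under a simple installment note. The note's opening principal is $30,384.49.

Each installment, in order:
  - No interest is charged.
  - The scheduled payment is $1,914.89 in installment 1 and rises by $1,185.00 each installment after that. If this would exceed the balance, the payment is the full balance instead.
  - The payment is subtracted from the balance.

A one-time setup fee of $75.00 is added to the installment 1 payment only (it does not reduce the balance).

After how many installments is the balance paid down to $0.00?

7

# | Opening | Payment | Fee | End bal
1 | $30,384.49 | $1,914.89 | $75.00 | $28,469.60
2 | $28,469.60 | $3,099.89 | — | $25,369.71
3 | $25,369.71 | $4,284.89 | — | $21,084.82
4 | $21,084.82 | $5,469.89 | — | $15,614.93
5 | $15,614.93 | $6,654.89 | — | $8,960.04
6 | $8,960.04 | $7,839.89 | — | $1,120.15
7 | $1,120.15 | $1,120.15 | — | $0.00
Balance reaches $0.00 in installment 7.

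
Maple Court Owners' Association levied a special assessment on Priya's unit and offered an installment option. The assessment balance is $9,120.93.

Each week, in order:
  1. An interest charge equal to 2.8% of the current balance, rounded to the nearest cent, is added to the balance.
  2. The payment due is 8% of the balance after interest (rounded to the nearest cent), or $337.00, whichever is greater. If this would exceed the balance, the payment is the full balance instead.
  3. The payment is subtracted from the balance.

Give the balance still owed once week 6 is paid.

$6,527.15

Week 1: opening $9,120.93; interest $255.39 → $9,376.32; payment $750.11; balance $8,626.21
Week 2: opening $8,626.21; interest $241.53 → $8,867.74; payment $709.42; balance $8,158.32
Week 3: opening $8,158.32; interest $228.43 → $8,386.75; payment $670.94; balance $7,715.81
Week 4: opening $7,715.81; interest $216.04 → $7,931.85; payment $634.55; balance $7,297.30
Week 5: opening $7,297.30; interest $204.32 → $7,501.62; payment $600.13; balance $6,901.49
Week 6: opening $6,901.49; interest $193.24 → $7,094.73; payment $567.58; balance $6,527.15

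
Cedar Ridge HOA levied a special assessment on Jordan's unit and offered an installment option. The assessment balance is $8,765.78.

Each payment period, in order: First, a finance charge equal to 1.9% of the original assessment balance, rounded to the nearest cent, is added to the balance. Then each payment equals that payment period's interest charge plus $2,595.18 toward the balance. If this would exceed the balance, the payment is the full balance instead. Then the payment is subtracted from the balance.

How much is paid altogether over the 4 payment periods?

$9,431.98

Payment period 1: $8,765.78 +$166.55 interest = $8,932.33; pay $2,761.73 → $6,170.60
Payment period 2: $6,170.60 +$166.55 interest = $6,337.15; pay $2,761.73 → $3,575.42
Payment period 3: $3,575.42 +$166.55 interest = $3,741.97; pay $2,761.73 → $980.24
Payment period 4: $980.24 +$166.55 interest = $1,146.79; pay $1,146.79 → $0.00
Total paid: $9,431.98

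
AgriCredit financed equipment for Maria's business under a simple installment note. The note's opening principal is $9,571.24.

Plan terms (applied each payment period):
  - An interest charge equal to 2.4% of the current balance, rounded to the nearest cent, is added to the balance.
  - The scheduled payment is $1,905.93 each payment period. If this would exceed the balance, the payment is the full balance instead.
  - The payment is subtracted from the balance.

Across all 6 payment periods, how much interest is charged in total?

# | Opening | Interest | Payment | End bal
1 | $9,571.24 | $229.71 | $1,905.93 | $7,895.02
2 | $7,895.02 | $189.48 | $1,905.93 | $6,178.57
3 | $6,178.57 | $148.29 | $1,905.93 | $4,420.93
4 | $4,420.93 | $106.10 | $1,905.93 | $2,621.10
5 | $2,621.10 | $62.91 | $1,905.93 | $778.08
6 | $778.08 | $18.67 | $796.75 | $0.00
Total interest: $229.71 + $189.48 + $148.29 + $106.10 + $62.91 + $18.67 = $755.16

$755.16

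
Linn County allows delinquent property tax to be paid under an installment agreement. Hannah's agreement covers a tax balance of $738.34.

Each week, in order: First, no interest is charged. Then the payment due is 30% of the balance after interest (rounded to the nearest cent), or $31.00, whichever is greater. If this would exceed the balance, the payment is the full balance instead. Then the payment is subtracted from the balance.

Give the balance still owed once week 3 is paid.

$253.25

Week 1: $738.34 − $221.50 → $516.84
Week 2: $516.84 − $155.05 → $361.79
Week 3: $361.79 − $108.54 → $253.25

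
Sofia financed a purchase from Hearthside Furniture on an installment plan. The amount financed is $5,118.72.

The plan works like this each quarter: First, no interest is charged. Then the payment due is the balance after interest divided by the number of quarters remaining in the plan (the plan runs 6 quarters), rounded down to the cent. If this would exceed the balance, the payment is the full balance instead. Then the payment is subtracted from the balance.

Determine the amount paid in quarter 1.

# | Opening | Payment | End bal
1 | $5,118.72 | $853.12 | $4,265.60

$853.12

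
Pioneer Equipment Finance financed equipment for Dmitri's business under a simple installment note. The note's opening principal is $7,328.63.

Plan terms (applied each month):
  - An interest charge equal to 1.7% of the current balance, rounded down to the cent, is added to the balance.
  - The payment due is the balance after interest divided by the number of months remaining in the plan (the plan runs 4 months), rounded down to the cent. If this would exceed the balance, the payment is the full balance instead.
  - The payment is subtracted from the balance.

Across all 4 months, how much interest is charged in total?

Month 1: $7,328.63 +$124.58 interest = $7,453.21; pay $1,863.30 → $5,589.91
Month 2: $5,589.91 +$95.02 interest = $5,684.93; pay $1,894.97 → $3,789.96
Month 3: $3,789.96 +$64.42 interest = $3,854.38; pay $1,927.19 → $1,927.19
Month 4: $1,927.19 +$32.76 interest = $1,959.95; pay $1,959.95 → $0.00
Total interest: $124.58 + $95.02 + $64.42 + $32.76 = $316.78

$316.78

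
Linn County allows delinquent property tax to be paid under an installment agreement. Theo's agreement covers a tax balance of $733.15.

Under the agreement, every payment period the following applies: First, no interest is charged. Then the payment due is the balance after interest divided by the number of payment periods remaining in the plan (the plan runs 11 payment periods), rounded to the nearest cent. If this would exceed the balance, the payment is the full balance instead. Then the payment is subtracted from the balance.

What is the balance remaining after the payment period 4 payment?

Payment period 1: $733.15 − $66.65 → $666.50
Payment period 2: $666.50 − $66.65 → $599.85
Payment period 3: $599.85 − $66.65 → $533.20
Payment period 4: $533.20 − $66.65 → $466.55

$466.55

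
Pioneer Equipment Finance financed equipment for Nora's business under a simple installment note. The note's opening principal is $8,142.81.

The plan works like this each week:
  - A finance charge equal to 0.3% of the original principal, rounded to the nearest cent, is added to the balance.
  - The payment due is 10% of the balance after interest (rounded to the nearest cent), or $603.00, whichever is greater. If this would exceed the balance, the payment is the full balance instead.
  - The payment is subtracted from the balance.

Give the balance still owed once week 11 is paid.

$1,367.13

Week 1: $8,142.81 +$24.43 interest = $8,167.24; pay $816.72 → $7,350.52
Week 2: $7,350.52 +$24.43 interest = $7,374.95; pay $737.50 → $6,637.45
Week 3: $6,637.45 +$24.43 interest = $6,661.88; pay $666.19 → $5,995.69
Week 4: $5,995.69 +$24.43 interest = $6,020.12; pay $603.00 → $5,417.12
Week 5: $5,417.12 +$24.43 interest = $5,441.55; pay $603.00 → $4,838.55
Week 6: $4,838.55 +$24.43 interest = $4,862.98; pay $603.00 → $4,259.98
Week 7: $4,259.98 +$24.43 interest = $4,284.41; pay $603.00 → $3,681.41
Week 8: $3,681.41 +$24.43 interest = $3,705.84; pay $603.00 → $3,102.84
Week 9: $3,102.84 +$24.43 interest = $3,127.27; pay $603.00 → $2,524.27
Week 10: $2,524.27 +$24.43 interest = $2,548.70; pay $603.00 → $1,945.70
Week 11: $1,945.70 +$24.43 interest = $1,970.13; pay $603.00 → $1,367.13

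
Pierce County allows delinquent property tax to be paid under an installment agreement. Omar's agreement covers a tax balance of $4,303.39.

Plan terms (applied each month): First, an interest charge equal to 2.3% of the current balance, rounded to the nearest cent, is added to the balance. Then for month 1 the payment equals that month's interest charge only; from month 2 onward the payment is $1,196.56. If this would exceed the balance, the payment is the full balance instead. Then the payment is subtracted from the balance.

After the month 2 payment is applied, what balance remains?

$3,205.81

# | Opening | Interest | Payment | End bal
1 | $4,303.39 | $98.98 | $98.98 | $4,303.39
2 | $4,303.39 | $98.98 | $1,196.56 | $3,205.81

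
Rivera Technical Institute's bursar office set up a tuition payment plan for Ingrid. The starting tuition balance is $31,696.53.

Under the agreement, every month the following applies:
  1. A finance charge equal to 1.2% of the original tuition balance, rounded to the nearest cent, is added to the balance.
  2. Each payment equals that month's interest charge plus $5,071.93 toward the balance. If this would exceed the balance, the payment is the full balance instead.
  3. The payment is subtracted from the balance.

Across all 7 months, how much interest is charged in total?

$2,662.52

Month 1: $31,696.53 +$380.36 interest = $32,076.89; pay $5,452.29 → $26,624.60
Month 2: $26,624.60 +$380.36 interest = $27,004.96; pay $5,452.29 → $21,552.67
Month 3: $21,552.67 +$380.36 interest = $21,933.03; pay $5,452.29 → $16,480.74
Month 4: $16,480.74 +$380.36 interest = $16,861.10; pay $5,452.29 → $11,408.81
Month 5: $11,408.81 +$380.36 interest = $11,789.17; pay $5,452.29 → $6,336.88
Month 6: $6,336.88 +$380.36 interest = $6,717.24; pay $5,452.29 → $1,264.95
Month 7: $1,264.95 +$380.36 interest = $1,645.31; pay $1,645.31 → $0.00
Total interest: $380.36 + $380.36 + $380.36 + $380.36 + $380.36 + $380.36 + $380.36 = $2,662.52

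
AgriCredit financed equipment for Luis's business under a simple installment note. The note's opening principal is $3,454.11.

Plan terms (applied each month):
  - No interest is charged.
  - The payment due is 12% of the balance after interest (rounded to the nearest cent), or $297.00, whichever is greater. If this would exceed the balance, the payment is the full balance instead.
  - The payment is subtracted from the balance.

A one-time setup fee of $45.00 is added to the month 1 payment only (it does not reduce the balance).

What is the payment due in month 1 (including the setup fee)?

Month 1: opening $3,454.11; payment $414.49 (+ $45.00 fee); balance $3,039.62

$459.49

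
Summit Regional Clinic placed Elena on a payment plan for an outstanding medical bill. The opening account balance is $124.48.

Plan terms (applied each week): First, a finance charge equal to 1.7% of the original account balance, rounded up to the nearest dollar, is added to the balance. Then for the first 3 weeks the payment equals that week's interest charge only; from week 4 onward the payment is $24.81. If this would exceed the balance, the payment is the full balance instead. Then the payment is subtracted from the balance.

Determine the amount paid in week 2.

$3.00

Week 1: $124.48 +$3.00 interest = $127.48; pay $3.00 → $124.48
Week 2: $124.48 +$3.00 interest = $127.48; pay $3.00 → $124.48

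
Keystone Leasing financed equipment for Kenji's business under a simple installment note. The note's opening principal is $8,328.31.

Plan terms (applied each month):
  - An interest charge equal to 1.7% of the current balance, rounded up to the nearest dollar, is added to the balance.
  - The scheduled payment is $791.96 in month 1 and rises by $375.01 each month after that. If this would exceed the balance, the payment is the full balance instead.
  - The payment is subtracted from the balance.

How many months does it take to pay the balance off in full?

6

# | Opening | Interest | Payment | End bal
1 | $8,328.31 | $142.00 | $791.96 | $7,678.35
2 | $7,678.35 | $131.00 | $1,166.97 | $6,642.38
3 | $6,642.38 | $113.00 | $1,541.98 | $5,213.40
4 | $5,213.40 | $89.00 | $1,916.99 | $3,385.41
5 | $3,385.41 | $58.00 | $2,292.00 | $1,151.41
6 | $1,151.41 | $20.00 | $1,171.41 | $0.00
Balance reaches $0.00 in month 6.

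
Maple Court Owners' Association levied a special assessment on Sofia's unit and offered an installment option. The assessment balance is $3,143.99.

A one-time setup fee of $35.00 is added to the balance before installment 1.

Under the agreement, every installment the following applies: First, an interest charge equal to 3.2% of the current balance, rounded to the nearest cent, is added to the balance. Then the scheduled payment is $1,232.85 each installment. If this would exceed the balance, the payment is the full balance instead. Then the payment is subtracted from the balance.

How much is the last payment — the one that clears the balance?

Installment 1: opening $3,178.99; interest $101.73 → $3,280.72; payment $1,232.85; balance $2,047.87
Installment 2: opening $2,047.87; interest $65.53 → $2,113.40; payment $1,232.85; balance $880.55
Installment 3: opening $880.55; interest $28.18 → $908.73; payment $908.73; balance $0.00

$908.73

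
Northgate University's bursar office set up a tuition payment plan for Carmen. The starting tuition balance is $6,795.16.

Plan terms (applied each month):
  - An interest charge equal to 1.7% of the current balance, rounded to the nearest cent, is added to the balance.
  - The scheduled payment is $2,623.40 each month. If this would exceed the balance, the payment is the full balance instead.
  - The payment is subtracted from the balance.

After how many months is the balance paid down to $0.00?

Month 1: $6,795.16 +$115.52 interest = $6,910.68; pay $2,623.40 → $4,287.28
Month 2: $4,287.28 +$72.88 interest = $4,360.16; pay $2,623.40 → $1,736.76
Month 3: $1,736.76 +$29.52 interest = $1,766.28; pay $1,766.28 → $0.00
Balance reaches $0.00 in month 3.

3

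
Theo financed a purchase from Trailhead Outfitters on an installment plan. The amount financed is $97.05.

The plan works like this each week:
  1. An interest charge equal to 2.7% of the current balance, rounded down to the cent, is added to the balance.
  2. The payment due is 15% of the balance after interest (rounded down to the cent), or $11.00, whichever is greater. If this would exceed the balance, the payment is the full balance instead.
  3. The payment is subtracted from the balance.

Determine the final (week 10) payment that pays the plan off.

# | Opening | Interest | Payment | End bal
1 | $97.05 | $2.62 | $14.95 | $84.72
2 | $84.72 | $2.28 | $13.05 | $73.95
3 | $73.95 | $1.99 | $11.39 | $64.55
4 | $64.55 | $1.74 | $11.00 | $55.29
5 | $55.29 | $1.49 | $11.00 | $45.78
6 | $45.78 | $1.23 | $11.00 | $36.01
7 | $36.01 | $0.97 | $11.00 | $25.98
8 | $25.98 | $0.70 | $11.00 | $15.68
9 | $15.68 | $0.42 | $11.00 | $5.10
10 | $5.10 | $0.13 | $5.23 | $0.00

$5.23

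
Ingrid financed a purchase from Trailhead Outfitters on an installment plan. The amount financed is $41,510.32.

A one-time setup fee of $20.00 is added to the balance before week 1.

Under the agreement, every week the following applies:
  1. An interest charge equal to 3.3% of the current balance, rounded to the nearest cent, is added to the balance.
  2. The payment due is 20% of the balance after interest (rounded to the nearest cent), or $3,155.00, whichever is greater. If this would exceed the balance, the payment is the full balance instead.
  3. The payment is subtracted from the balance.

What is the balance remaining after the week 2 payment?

# | Opening | Interest | Payment | End bal
1 | $41,530.32 | $1,370.50 | $8,580.16 | $34,320.66
2 | $34,320.66 | $1,132.58 | $7,090.65 | $28,362.59

$28,362.59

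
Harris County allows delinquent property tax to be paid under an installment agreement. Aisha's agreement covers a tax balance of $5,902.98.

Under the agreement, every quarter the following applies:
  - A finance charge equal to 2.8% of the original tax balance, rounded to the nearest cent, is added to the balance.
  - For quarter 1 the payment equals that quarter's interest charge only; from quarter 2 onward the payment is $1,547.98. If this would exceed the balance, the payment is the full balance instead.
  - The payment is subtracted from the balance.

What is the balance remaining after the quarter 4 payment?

Quarter 1: opening $5,902.98; interest $165.28 → $6,068.26; payment $165.28; balance $5,902.98
Quarter 2: opening $5,902.98; interest $165.28 → $6,068.26; payment $1,547.98; balance $4,520.28
Quarter 3: opening $4,520.28; interest $165.28 → $4,685.56; payment $1,547.98; balance $3,137.58
Quarter 4: opening $3,137.58; interest $165.28 → $3,302.86; payment $1,547.98; balance $1,754.88

$1,754.88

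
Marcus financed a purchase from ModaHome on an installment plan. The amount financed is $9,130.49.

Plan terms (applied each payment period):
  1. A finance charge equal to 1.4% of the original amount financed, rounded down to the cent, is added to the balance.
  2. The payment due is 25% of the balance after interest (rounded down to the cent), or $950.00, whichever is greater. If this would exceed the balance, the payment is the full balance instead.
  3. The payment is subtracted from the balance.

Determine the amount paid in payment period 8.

Payment period 1: opening $9,130.49; interest $127.82 → $9,258.31; payment $2,314.57; balance $6,943.74
Payment period 2: opening $6,943.74; interest $127.82 → $7,071.56; payment $1,767.89; balance $5,303.67
Payment period 3: opening $5,303.67; interest $127.82 → $5,431.49; payment $1,357.87; balance $4,073.62
Payment period 4: opening $4,073.62; interest $127.82 → $4,201.44; payment $1,050.36; balance $3,151.08
Payment period 5: opening $3,151.08; interest $127.82 → $3,278.90; payment $950.00; balance $2,328.90
Payment period 6: opening $2,328.90; interest $127.82 → $2,456.72; payment $950.00; balance $1,506.72
Payment period 7: opening $1,506.72; interest $127.82 → $1,634.54; payment $950.00; balance $684.54
Payment period 8: opening $684.54; interest $127.82 → $812.36; payment $812.36; balance $0.00

$812.36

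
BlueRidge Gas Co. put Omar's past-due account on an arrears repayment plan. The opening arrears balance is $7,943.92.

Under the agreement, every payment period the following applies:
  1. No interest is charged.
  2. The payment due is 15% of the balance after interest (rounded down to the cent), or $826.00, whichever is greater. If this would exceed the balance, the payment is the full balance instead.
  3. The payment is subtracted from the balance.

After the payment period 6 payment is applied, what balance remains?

$2,400.57

Payment period 1: $7,943.92 − $1,191.58 → $6,752.34
Payment period 2: $6,752.34 − $1,012.85 → $5,739.49
Payment period 3: $5,739.49 − $860.92 → $4,878.57
Payment period 4: $4,878.57 − $826.00 → $4,052.57
Payment period 5: $4,052.57 − $826.00 → $3,226.57
Payment period 6: $3,226.57 − $826.00 → $2,400.57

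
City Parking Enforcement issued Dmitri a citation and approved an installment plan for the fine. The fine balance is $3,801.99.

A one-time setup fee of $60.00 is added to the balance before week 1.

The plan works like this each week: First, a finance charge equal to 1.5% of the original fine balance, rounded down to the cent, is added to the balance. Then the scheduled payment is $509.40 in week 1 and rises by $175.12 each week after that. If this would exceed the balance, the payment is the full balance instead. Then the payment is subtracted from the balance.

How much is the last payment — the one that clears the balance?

$1,058.77

Week 1: opening $3,861.99; interest $57.02 → $3,919.01; payment $509.40; balance $3,409.61
Week 2: opening $3,409.61; interest $57.02 → $3,466.63; payment $684.52; balance $2,782.11
Week 3: opening $2,782.11; interest $57.02 → $2,839.13; payment $859.64; balance $1,979.49
Week 4: opening $1,979.49; interest $57.02 → $2,036.51; payment $1,034.76; balance $1,001.75
Week 5: opening $1,001.75; interest $57.02 → $1,058.77; payment $1,058.77; balance $0.00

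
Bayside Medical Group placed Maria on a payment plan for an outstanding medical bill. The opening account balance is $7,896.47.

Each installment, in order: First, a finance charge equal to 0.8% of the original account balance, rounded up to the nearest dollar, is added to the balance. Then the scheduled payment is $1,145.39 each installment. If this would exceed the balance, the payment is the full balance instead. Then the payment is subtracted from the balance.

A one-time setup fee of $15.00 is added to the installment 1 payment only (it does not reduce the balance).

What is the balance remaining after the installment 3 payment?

Installment 1: opening $7,896.47; interest $64.00 → $7,960.47; payment $1,145.39 (+ $15.00 fee); balance $6,815.08
Installment 2: opening $6,815.08; interest $64.00 → $6,879.08; payment $1,145.39; balance $5,733.69
Installment 3: opening $5,733.69; interest $64.00 → $5,797.69; payment $1,145.39; balance $4,652.30

$4,652.30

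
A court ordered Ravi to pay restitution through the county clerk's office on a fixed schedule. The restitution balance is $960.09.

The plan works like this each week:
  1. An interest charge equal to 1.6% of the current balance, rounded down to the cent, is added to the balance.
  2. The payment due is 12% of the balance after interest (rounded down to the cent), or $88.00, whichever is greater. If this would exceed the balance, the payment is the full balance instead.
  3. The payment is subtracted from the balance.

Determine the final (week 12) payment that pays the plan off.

Week 1: $960.09 +$15.36 interest = $975.45; pay $117.05 → $858.40
Week 2: $858.40 +$13.73 interest = $872.13; pay $104.65 → $767.48
Week 3: $767.48 +$12.27 interest = $779.75; pay $93.57 → $686.18
Week 4: $686.18 +$10.97 interest = $697.15; pay $88.00 → $609.15
Week 5: $609.15 +$9.74 interest = $618.89; pay $88.00 → $530.89
Week 6: $530.89 +$8.49 interest = $539.38; pay $88.00 → $451.38
Week 7: $451.38 +$7.22 interest = $458.60; pay $88.00 → $370.60
Week 8: $370.60 +$5.92 interest = $376.52; pay $88.00 → $288.52
Week 9: $288.52 +$4.61 interest = $293.13; pay $88.00 → $205.13
Week 10: $205.13 +$3.28 interest = $208.41; pay $88.00 → $120.41
Week 11: $120.41 +$1.92 interest = $122.33; pay $88.00 → $34.33
Week 12: $34.33 +$0.54 interest = $34.87; pay $34.87 → $0.00

$34.87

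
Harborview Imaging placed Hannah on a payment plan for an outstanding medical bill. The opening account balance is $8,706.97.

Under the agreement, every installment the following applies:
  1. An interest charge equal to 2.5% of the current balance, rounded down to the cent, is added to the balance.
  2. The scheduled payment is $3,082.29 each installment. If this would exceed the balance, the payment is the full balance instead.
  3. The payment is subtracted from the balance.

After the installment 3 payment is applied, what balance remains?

Installment 1: opening $8,706.97; interest $217.67 → $8,924.64; payment $3,082.29; balance $5,842.35
Installment 2: opening $5,842.35; interest $146.05 → $5,988.40; payment $3,082.29; balance $2,906.11
Installment 3: opening $2,906.11; interest $72.65 → $2,978.76; payment $2,978.76; balance $0.00

$0.00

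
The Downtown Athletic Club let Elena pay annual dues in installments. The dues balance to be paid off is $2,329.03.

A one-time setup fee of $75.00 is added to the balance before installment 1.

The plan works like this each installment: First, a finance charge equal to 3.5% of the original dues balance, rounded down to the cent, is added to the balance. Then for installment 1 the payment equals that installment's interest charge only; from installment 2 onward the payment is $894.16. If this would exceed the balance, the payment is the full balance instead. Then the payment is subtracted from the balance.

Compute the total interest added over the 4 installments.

$326.04

Installment 1: $2,404.03 +$81.51 interest = $2,485.54; pay $81.51 → $2,404.03
Installment 2: $2,404.03 +$81.51 interest = $2,485.54; pay $894.16 → $1,591.38
Installment 3: $1,591.38 +$81.51 interest = $1,672.89; pay $894.16 → $778.73
Installment 4: $778.73 +$81.51 interest = $860.24; pay $860.24 → $0.00
Total interest: $81.51 + $81.51 + $81.51 + $81.51 = $326.04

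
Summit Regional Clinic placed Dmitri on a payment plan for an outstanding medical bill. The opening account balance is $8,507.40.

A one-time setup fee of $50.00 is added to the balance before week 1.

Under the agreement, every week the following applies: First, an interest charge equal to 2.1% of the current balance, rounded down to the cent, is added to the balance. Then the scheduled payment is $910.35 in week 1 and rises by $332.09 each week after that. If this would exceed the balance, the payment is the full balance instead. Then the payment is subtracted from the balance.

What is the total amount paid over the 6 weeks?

$9,257.21

Week 1: $8,557.40 +$179.70 interest = $8,737.10; pay $910.35 → $7,826.75
Week 2: $7,826.75 +$164.36 interest = $7,991.11; pay $1,242.44 → $6,748.67
Week 3: $6,748.67 +$141.72 interest = $6,890.39; pay $1,574.53 → $5,315.86
Week 4: $5,315.86 +$111.63 interest = $5,427.49; pay $1,906.62 → $3,520.87
Week 5: $3,520.87 +$73.93 interest = $3,594.80; pay $2,238.71 → $1,356.09
Week 6: $1,356.09 +$28.47 interest = $1,384.56; pay $1,384.56 → $0.00
Total paid: $9,257.21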